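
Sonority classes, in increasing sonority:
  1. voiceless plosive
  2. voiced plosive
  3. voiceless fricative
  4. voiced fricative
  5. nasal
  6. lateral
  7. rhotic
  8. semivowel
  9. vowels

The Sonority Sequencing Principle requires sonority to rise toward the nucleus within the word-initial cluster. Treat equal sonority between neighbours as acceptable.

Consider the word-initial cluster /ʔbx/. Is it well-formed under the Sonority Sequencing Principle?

/ʔ/ is a voiceless plosive (sonority 1).
/b/ is a voiced plosive (sonority 2).
/x/ is a voiceless fricative (sonority 3).
The profile 1-2-3 strictly rises, so the word-initial cluster satisfies the SSP.

yes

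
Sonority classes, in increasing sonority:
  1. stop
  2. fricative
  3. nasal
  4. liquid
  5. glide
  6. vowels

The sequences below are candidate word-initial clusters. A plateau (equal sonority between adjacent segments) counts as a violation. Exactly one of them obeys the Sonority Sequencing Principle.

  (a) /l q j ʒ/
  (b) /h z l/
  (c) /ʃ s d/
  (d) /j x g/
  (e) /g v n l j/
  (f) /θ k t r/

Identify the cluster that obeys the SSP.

(a) /l q j ʒ/: profile 4-1-5-2 — violates.
(b) /h z l/: profile 2-2-4 — violates.
(c) /ʃ s d/: profile 2-2-1 — violates.
(d) /j x g/: profile 5-2-1 — violates.
(e) /g v n l j/: profile 1-2-3-4-5 — obeys.
(f) /θ k t r/: profile 2-1-1-4 — violates.

e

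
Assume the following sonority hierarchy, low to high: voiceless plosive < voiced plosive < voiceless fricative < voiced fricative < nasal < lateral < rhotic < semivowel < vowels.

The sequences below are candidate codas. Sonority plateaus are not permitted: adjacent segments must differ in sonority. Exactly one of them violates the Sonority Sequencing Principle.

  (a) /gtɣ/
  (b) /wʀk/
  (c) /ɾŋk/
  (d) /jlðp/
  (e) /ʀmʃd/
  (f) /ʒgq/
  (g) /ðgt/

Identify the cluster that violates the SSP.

a

(a) sonority 2-1-4: ill-formed.
(b) sonority 8-7-1: well-formed.
(c) sonority 7-5-1: well-formed.
(d) sonority 8-6-4-1: well-formed.
(e) sonority 7-5-3-2: well-formed.
(f) sonority 4-2-1: well-formed.
(g) sonority 4-2-1: well-formed.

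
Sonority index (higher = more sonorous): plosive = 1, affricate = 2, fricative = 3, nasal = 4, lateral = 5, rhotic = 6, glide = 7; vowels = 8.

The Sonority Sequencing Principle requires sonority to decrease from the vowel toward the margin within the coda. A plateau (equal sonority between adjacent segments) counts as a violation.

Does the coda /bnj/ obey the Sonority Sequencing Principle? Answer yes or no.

/b/ is a plosive (sonority 1).
/n/ is a nasal (sonority 4).
/j/ is a glide (sonority 7).
The profile is 1-4-7. Between /b/ (1) and /n/ (4) sonority does not fall, so the cluster violates the SSP.

no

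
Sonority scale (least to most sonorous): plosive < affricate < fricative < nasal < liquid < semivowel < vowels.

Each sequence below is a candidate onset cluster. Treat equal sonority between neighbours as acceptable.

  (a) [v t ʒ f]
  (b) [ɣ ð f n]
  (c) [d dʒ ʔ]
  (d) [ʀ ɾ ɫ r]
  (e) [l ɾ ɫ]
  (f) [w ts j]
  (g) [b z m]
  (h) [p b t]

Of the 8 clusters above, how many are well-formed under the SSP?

(a) [v t ʒ f]: profile 3-1-3-3 — violates.
(b) [ɣ ð f n]: profile 3-3-3-4 — obeys.
(c) [d dʒ ʔ]: profile 1-2-1 — violates.
(d) [ʀ ɾ ɫ r]: profile 5-5-5-5 — obeys.
(e) [l ɾ ɫ]: profile 5-5-5 — obeys.
(f) [w ts j]: profile 6-2-6 — violates.
(g) [b z m]: profile 1-3-4 — obeys.
(h) [p b t]: profile 1-1-1 — obeys.

5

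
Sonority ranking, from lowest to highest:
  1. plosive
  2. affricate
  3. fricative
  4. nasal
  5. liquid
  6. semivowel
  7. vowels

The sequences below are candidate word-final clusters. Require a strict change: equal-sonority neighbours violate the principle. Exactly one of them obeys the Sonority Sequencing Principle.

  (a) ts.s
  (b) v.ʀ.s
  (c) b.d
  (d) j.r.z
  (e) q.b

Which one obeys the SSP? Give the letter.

(a) 2-3 → violates
(b) 3-5-3 → violates
(c) 1-1 → violates
(d) 6-5-3 → obeys
(e) 1-1 → violates

d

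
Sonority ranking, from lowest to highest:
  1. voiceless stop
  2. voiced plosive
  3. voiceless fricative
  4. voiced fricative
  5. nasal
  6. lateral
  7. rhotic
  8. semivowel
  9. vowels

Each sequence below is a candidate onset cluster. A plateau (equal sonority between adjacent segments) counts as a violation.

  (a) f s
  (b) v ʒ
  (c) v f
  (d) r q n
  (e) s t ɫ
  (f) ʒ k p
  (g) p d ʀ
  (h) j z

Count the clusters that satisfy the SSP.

(a) 3-3 → violates
(b) 4-4 → violates
(c) 4-3 → violates
(d) 7-1-5 → violates
(e) 3-1-6 → violates
(f) 4-1-1 → violates
(g) 1-2-7 → obeys
(h) 8-4 → violates

1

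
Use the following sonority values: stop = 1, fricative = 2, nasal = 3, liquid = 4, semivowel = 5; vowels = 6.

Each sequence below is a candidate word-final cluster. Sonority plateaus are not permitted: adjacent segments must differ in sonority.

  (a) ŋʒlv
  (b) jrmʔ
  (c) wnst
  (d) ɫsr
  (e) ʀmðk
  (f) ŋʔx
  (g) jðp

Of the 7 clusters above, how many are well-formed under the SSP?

(a) sonority 3-2-4-2: ill-formed.
(b) sonority 5-4-3-1: well-formed.
(c) sonority 5-3-2-1: well-formed.
(d) sonority 4-2-4: ill-formed.
(e) sonority 4-3-2-1: well-formed.
(f) sonority 3-1-2: ill-formed.
(g) sonority 5-2-1: well-formed.

4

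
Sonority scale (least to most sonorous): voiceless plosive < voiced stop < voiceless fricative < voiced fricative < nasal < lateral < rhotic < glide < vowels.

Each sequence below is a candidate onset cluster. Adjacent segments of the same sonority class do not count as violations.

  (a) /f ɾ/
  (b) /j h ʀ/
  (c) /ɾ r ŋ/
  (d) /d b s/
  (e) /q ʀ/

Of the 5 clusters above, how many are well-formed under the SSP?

(a) 3-7 → obeys
(b) 8-3-7 → violates
(c) 7-7-5 → violates
(d) 2-2-3 → obeys
(e) 1-7 → obeys

3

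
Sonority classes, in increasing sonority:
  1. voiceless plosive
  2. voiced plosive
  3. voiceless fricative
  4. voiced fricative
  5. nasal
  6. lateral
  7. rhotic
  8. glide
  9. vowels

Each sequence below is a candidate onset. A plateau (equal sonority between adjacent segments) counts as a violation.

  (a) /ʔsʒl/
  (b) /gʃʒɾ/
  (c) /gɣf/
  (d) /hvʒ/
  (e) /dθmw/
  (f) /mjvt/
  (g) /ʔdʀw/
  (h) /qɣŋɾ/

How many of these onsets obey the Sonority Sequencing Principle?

5

(a) 1-3-4-6 → obeys
(b) 2-3-4-7 → obeys
(c) 2-4-3 → violates
(d) 3-4-4 → violates
(e) 2-3-5-8 → obeys
(f) 5-8-4-1 → violates
(g) 1-2-7-8 → obeys
(h) 1-4-5-7 → obeys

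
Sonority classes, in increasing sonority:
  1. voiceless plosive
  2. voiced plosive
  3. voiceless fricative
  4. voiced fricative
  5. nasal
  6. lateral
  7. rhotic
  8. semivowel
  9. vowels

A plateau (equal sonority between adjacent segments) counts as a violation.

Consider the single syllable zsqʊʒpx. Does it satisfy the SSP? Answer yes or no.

no

Onset: /z/ is a voiced fricative (sonority 4), /s/ is a voiceless fricative (sonority 3), /q/ is a voiceless plosive (sonority 1); then the nucleus /ʊ/ (sonority 9).
Onset profile 4-3-1-9 — does not strictly rise throughout.
Coda: /ʒ/ is a voiced fricative (sonority 4), /p/ is a voiceless plosive (sonority 1), /x/ is a voiceless fricative (sonority 3).
Coda profile 9-4-1-3 — does not strictly fall throughout.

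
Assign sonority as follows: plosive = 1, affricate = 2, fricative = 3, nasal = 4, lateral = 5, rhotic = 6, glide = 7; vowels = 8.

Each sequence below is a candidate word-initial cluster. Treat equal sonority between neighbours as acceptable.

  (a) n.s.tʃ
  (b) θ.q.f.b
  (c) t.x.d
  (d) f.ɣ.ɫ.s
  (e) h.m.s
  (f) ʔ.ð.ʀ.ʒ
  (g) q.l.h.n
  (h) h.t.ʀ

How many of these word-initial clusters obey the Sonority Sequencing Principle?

(a) 4-3-2 → violates
(b) 3-1-3-1 → violates
(c) 1-3-1 → violates
(d) 3-3-5-3 → violates
(e) 3-4-3 → violates
(f) 1-3-6-3 → violates
(g) 1-5-3-4 → violates
(h) 3-1-6 → violates

0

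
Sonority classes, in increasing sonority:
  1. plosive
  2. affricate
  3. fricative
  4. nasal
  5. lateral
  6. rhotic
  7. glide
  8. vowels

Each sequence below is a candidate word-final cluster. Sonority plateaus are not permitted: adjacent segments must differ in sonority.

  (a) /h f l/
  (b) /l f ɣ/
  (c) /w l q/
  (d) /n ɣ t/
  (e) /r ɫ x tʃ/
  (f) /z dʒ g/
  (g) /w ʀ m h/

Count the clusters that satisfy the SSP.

(a) /h f l/: profile 3-3-5 — violates.
(b) /l f ɣ/: profile 5-3-3 — violates.
(c) /w l q/: profile 7-5-1 — obeys.
(d) /n ɣ t/: profile 4-3-1 — obeys.
(e) /r ɫ x tʃ/: profile 6-5-3-2 — obeys.
(f) /z dʒ g/: profile 3-2-1 — obeys.
(g) /w ʀ m h/: profile 7-6-4-3 — obeys.

5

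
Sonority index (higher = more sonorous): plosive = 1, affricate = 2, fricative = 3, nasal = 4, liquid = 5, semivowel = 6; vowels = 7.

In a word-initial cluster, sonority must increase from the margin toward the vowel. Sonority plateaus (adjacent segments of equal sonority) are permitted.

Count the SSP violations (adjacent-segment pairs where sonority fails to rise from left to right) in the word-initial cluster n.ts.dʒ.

1

/n/ is a nasal (sonority 4).
/ts/ is an affricate (sonority 2).
/dʒ/ is an affricate (sonority 2).
/n/→/ts/: 4→2 (does not rise) — violation.
/ts/→/dʒ/: 2→2 (plateau, allowed) — ok.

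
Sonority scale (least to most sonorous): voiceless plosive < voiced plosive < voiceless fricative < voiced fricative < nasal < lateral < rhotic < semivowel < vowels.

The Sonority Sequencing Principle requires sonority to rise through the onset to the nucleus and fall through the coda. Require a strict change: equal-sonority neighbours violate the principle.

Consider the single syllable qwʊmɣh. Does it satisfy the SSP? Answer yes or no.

yes

Onset: /q/ is a voiceless plosive (sonority 1), /w/ is a semivowel (sonority 8); then the nucleus /ʊ/ (sonority 9).
Onset profile 1-8-9 — rises to the nucleus.
Coda: /m/ is a nasal (sonority 5), /ɣ/ is a voiced fricative (sonority 4), /h/ is a voiceless fricative (sonority 3).
Coda profile 9-5-4-3 — falls from the nucleus.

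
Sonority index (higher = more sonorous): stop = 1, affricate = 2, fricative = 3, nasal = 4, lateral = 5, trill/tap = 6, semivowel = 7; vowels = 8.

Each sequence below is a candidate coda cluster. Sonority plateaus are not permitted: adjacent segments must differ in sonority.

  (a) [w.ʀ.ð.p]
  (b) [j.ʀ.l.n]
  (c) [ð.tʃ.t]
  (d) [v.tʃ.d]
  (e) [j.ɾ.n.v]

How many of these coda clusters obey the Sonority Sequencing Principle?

5

(a) 7-6-3-1 → obeys
(b) 7-6-5-4 → obeys
(c) 3-2-1 → obeys
(d) 3-2-1 → obeys
(e) 7-6-4-3 → obeys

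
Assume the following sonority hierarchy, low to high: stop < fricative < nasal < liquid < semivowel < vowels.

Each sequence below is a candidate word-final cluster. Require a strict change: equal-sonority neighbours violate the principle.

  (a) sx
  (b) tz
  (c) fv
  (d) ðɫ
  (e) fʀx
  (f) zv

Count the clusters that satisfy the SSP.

(a) sonority 2-2: ill-formed.
(b) sonority 1-2: ill-formed.
(c) sonority 2-2: ill-formed.
(d) sonority 2-4: ill-formed.
(e) sonority 2-4-2: ill-formed.
(f) sonority 2-2: ill-formed.

0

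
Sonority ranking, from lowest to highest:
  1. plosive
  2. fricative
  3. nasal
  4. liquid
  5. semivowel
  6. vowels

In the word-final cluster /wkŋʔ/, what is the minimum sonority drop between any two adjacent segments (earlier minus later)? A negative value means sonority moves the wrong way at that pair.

/w/ — semivowel, sonority 5.
/k/ — plosive, sonority 1.
/ŋ/ — nasal, sonority 3.
/ʔ/ — plosive, sonority 1.
/w/→/k/: change +4.
/k/→/ŋ/: change -2.
/ŋ/→/ʔ/: change +2.
Minimum = -2.

-2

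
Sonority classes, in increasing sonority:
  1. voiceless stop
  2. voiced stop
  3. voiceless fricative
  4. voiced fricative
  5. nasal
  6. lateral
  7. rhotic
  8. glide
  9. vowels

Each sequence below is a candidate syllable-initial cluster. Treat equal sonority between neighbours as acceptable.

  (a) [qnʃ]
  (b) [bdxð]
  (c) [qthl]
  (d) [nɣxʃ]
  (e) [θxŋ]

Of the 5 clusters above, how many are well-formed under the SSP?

3

(a) [qnʃ]: profile 1-5-3 — violates.
(b) [bdxð]: profile 2-2-3-4 — obeys.
(c) [qthl]: profile 1-1-3-6 — obeys.
(d) [nɣxʃ]: profile 5-4-3-3 — violates.
(e) [θxŋ]: profile 3-3-5 — obeys.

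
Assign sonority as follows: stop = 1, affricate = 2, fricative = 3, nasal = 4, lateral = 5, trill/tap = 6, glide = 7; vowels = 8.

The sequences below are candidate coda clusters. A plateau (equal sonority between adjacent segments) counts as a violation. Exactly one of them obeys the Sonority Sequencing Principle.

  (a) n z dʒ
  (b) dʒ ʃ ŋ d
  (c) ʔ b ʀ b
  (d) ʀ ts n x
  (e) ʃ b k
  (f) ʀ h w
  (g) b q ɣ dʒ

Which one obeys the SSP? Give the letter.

(a) n z dʒ: profile 4-3-2 — obeys.
(b) dʒ ʃ ŋ d: profile 2-3-4-1 — violates.
(c) ʔ b ʀ b: profile 1-1-6-1 — violates.
(d) ʀ ts n x: profile 6-2-4-3 — violates.
(e) ʃ b k: profile 3-1-1 — violates.
(f) ʀ h w: profile 6-3-7 — violates.
(g) b q ɣ dʒ: profile 1-1-3-2 — violates.

a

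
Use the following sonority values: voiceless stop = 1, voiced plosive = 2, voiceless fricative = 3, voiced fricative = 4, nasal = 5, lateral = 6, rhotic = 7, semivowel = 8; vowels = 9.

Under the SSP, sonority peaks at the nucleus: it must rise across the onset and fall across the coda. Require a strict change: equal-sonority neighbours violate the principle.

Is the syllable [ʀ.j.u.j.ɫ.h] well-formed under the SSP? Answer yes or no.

yes

Onset: /ʀ/ is a rhotic (sonority 7), /j/ is a semivowel (sonority 8); then the nucleus /u/ (sonority 9).
Onset profile 7-8-9 — rises to the nucleus.
Coda: /j/ is a semivowel (sonority 8), /ɫ/ is a lateral (sonority 6), /h/ is a voiceless fricative (sonority 3).
Coda profile 9-8-6-3 — falls from the nucleus.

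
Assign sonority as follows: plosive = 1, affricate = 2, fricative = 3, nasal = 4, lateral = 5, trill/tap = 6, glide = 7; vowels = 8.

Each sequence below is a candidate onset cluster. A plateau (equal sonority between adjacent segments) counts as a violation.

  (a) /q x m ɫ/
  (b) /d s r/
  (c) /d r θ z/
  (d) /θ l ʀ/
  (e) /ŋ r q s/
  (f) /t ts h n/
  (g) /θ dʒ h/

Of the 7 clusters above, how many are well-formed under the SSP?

4

(a) sonority 1-3-4-5: well-formed.
(b) sonority 1-3-6: well-formed.
(c) sonority 1-6-3-3: ill-formed.
(d) sonority 3-5-6: well-formed.
(e) sonority 4-6-1-3: ill-formed.
(f) sonority 1-2-3-4: well-formed.
(g) sonority 3-2-3: ill-formed.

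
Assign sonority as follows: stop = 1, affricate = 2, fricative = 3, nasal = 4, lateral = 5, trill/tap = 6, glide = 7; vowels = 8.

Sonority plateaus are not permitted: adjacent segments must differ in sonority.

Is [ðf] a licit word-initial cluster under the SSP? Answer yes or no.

/ð/: fricative = 3.
/f/: fricative = 3.
The profile is 3-3. Between /ð/ (3) and /f/ (3) sonority does not rise, so the cluster violates the SSP.

no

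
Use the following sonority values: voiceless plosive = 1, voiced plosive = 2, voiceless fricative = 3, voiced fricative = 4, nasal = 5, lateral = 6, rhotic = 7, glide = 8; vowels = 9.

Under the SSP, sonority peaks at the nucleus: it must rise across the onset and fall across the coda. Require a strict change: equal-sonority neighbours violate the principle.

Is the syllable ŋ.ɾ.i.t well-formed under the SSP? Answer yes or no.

Onset: /ŋ/ is a nasal (sonority 5), /ɾ/ is a rhotic (sonority 7); then the nucleus /i/ (sonority 9).
Onset profile 5-7-9 — rises to the nucleus.
Coda: /t/ is a voiceless plosive (sonority 1).
Coda profile 9-1 — falls from the nucleus.

yes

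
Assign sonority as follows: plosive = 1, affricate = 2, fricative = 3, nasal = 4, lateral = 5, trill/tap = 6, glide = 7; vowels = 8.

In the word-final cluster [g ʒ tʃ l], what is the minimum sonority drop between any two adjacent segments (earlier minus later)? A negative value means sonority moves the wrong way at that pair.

-3

/g/: plosive = 1.
/ʒ/: fricative = 3.
/tʃ/: affricate = 2.
/l/: lateral = 5.
/g/→/ʒ/: change -2.
/ʒ/→/tʃ/: change +1.
/tʃ/→/l/: change -3.
Minimum = -3.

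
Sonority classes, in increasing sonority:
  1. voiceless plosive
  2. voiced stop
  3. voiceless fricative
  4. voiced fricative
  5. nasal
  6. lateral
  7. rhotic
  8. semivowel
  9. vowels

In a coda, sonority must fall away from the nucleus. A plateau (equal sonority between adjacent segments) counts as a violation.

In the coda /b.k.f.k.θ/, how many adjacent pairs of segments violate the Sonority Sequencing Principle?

2

/b/ — voiced stop, sonority 2.
/k/ — voiceless plosive, sonority 1.
/f/ — voiceless fricative, sonority 3.
/k/ — voiceless plosive, sonority 1.
/θ/ — voiceless fricative, sonority 3.
/b/→/k/: 2→1 (falls) — ok.
/k/→/f/: 1→3 (does not fall) — violation.
/f/→/k/: 3→1 (falls) — ok.
/k/→/θ/: 1→3 (does not fall) — violation.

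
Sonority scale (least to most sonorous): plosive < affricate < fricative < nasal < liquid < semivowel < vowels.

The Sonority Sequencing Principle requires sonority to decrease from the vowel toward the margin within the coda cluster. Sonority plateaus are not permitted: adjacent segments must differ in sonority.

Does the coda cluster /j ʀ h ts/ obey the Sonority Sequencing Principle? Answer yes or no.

/j/ is a semivowel (sonority 6).
/ʀ/ is a liquid (sonority 5).
/h/ is a fricative (sonority 3).
/ts/ is an affricate (sonority 2).
The profile 6-5-3-2 strictly falls, so the coda cluster satisfies the SSP.

yes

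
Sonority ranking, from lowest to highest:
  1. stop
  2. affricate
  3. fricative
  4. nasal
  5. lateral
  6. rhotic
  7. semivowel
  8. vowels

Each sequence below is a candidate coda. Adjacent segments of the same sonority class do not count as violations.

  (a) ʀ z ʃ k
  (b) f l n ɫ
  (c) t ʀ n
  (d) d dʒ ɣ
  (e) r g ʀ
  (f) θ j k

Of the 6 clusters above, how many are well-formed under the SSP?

1

(a) 6-3-3-1 → obeys
(b) 3-5-4-5 → violates
(c) 1-6-4 → violates
(d) 1-2-3 → violates
(e) 6-1-6 → violates
(f) 3-7-1 → violates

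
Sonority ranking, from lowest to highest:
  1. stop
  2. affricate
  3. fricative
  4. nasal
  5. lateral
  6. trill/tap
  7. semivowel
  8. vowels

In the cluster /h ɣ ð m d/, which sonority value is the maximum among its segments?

/h/ — fricative, sonority 3.
/ɣ/ — fricative, sonority 3.
/ð/ — fricative, sonority 3.
/m/ — nasal, sonority 4.
/d/ — stop, sonority 1.
The maximum is 4.

4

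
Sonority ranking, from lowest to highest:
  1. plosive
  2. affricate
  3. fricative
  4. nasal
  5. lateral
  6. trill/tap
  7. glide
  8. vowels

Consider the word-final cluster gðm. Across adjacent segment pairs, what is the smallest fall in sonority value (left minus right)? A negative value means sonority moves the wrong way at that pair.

-2

/g/ — plosive, sonority 1.
/ð/ — fricative, sonority 3.
/m/ — nasal, sonority 4.
/g/→/ð/: change -2.
/ð/→/m/: change -1.
Minimum = -2.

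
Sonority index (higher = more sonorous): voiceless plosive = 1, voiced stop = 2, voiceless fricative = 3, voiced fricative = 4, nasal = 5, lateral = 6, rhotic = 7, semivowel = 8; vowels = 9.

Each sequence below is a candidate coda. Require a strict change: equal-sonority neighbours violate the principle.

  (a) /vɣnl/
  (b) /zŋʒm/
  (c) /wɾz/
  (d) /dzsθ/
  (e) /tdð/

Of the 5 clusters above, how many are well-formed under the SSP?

1

(a) sonority 4-4-5-6: ill-formed.
(b) sonority 4-5-4-5: ill-formed.
(c) sonority 8-7-4: well-formed.
(d) sonority 2-4-3-3: ill-formed.
(e) sonority 1-2-4: ill-formed.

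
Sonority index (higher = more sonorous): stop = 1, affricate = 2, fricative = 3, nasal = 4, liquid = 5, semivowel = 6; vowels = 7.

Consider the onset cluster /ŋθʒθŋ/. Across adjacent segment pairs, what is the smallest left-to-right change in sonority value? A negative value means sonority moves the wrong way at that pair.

-1

/ŋ/ is a nasal (sonority 4).
/θ/ is a fricative (sonority 3).
/ʒ/ is a fricative (sonority 3).
/θ/ is a fricative (sonority 3).
/ŋ/ is a nasal (sonority 4).
/ŋ/→/θ/: change -1.
/θ/→/ʒ/: change +0.
/ʒ/→/θ/: change +0.
/θ/→/ŋ/: change +1.
Minimum = -1.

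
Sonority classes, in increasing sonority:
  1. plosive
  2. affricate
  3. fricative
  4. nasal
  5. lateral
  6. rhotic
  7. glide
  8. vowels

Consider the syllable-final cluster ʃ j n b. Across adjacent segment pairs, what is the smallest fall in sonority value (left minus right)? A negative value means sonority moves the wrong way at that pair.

-4

/ʃ/ is a fricative (sonority 3).
/j/ is a glide (sonority 7).
/n/ is a nasal (sonority 4).
/b/ is a plosive (sonority 1).
/ʃ/→/j/: change -4.
/j/→/n/: change +3.
/n/→/b/: change +3.
Minimum = -4.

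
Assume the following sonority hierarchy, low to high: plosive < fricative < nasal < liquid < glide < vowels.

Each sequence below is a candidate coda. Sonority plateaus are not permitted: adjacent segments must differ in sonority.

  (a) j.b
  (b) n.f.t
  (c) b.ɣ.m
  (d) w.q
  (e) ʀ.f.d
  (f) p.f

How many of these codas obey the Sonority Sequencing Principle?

4

(a) sonority 5-1: well-formed.
(b) sonority 3-2-1: well-formed.
(c) sonority 1-2-3: ill-formed.
(d) sonority 5-1: well-formed.
(e) sonority 4-2-1: well-formed.
(f) sonority 1-2: ill-formed.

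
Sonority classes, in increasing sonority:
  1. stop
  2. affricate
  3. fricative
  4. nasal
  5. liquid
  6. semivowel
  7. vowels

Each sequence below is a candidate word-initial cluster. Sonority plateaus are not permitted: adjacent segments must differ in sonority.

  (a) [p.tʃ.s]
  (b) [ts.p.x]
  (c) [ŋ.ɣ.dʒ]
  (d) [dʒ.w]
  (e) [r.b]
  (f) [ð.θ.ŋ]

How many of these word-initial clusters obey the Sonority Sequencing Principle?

(a) 1-2-3 → obeys
(b) 2-1-3 → violates
(c) 4-3-2 → violates
(d) 2-6 → obeys
(e) 5-1 → violates
(f) 3-3-4 → violates

2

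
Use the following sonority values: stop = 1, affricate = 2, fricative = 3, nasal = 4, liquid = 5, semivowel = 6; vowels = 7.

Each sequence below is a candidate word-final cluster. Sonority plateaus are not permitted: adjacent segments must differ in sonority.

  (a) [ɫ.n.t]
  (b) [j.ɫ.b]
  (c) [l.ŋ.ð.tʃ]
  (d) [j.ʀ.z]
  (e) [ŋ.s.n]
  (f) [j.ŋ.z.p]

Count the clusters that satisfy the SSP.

5

(a) [ɫ.n.t]: profile 5-4-1 — obeys.
(b) [j.ɫ.b]: profile 6-5-1 — obeys.
(c) [l.ŋ.ð.tʃ]: profile 5-4-3-2 — obeys.
(d) [j.ʀ.z]: profile 6-5-3 — obeys.
(e) [ŋ.s.n]: profile 4-3-4 — violates.
(f) [j.ŋ.z.p]: profile 6-4-3-1 — obeys.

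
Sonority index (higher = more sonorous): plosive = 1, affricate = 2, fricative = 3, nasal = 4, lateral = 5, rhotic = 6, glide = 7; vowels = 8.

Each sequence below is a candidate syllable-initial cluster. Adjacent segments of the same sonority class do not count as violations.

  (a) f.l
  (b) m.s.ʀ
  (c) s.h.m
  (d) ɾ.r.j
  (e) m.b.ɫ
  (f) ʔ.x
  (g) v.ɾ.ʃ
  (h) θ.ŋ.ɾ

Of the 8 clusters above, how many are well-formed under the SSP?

5

(a) 3-5 → obeys
(b) 4-3-6 → violates
(c) 3-3-4 → obeys
(d) 6-6-7 → obeys
(e) 4-1-5 → violates
(f) 1-3 → obeys
(g) 3-6-3 → violates
(h) 3-4-6 → obeys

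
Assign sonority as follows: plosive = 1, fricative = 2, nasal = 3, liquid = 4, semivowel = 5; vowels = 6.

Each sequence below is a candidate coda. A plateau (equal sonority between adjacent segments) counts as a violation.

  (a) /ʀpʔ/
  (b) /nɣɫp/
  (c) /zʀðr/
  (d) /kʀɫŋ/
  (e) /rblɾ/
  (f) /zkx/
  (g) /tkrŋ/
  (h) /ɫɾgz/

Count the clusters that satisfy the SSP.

(a) /ʀpʔ/: profile 4-1-1 — violates.
(b) /nɣɫp/: profile 3-2-4-1 — violates.
(c) /zʀðr/: profile 2-4-2-4 — violates.
(d) /kʀɫŋ/: profile 1-4-4-3 — violates.
(e) /rblɾ/: profile 4-1-4-4 — violates.
(f) /zkx/: profile 2-1-2 — violates.
(g) /tkrŋ/: profile 1-1-4-3 — violates.
(h) /ɫɾgz/: profile 4-4-1-2 — violates.

0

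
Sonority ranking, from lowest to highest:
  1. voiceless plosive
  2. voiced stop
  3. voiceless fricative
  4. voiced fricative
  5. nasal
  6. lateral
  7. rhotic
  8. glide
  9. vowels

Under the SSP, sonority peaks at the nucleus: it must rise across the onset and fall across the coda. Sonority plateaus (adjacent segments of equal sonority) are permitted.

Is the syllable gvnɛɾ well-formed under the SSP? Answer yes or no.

Onset: /g/ is a voiced stop (sonority 2), /v/ is a voiced fricative (sonority 4), /n/ is a nasal (sonority 5); then the nucleus /ɛ/ (sonority 9).
Onset profile 2-4-5-9 — rises to the nucleus.
Coda: /ɾ/ is a rhotic (sonority 7).
Coda profile 9-7 — falls from the nucleus.

yes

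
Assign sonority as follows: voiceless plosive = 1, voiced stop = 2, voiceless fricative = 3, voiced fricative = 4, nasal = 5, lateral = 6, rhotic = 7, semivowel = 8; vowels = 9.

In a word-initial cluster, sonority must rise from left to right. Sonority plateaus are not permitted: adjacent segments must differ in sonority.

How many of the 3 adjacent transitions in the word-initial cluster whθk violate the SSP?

/w/ — semivowel, sonority 8.
/h/ — voiceless fricative, sonority 3.
/θ/ — voiceless fricative, sonority 3.
/k/ — voiceless plosive, sonority 1.
/w/→/h/: 8→3 (does not rise) — violation.
/h/→/θ/: 3→3 (plateau) — violation.
/θ/→/k/: 3→1 (does not rise) — violation.

3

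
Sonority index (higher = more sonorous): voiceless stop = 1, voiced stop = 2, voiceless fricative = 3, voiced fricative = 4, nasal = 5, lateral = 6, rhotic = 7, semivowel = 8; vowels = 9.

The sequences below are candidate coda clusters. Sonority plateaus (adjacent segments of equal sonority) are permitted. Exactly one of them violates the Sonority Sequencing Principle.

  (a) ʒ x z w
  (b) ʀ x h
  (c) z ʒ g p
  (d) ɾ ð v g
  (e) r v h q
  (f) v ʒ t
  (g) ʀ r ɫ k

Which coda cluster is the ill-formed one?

(a) sonority 4-3-4-8: ill-formed.
(b) sonority 7-3-3: well-formed.
(c) sonority 4-4-2-1: well-formed.
(d) sonority 7-4-4-2: well-formed.
(e) sonority 7-4-3-1: well-formed.
(f) sonority 4-4-1: well-formed.
(g) sonority 7-7-6-1: well-formed.

a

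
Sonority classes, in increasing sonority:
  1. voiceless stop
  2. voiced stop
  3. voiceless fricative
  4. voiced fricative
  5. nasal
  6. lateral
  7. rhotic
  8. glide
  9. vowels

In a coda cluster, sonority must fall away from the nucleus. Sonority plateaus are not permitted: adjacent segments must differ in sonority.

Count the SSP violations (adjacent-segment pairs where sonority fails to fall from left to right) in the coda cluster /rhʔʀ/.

1

/r/ is a rhotic (sonority 7).
/h/ is a voiceless fricative (sonority 3).
/ʔ/ is a voiceless stop (sonority 1).
/ʀ/ is a rhotic (sonority 7).
/r/→/h/: 7→3 (falls) — ok.
/h/→/ʔ/: 3→1 (falls) — ok.
/ʔ/→/ʀ/: 1→7 (does not fall) — violation.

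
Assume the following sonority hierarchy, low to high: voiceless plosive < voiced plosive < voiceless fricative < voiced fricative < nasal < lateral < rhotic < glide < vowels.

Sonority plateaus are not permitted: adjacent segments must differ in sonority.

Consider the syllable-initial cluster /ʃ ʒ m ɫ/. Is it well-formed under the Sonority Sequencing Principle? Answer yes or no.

yes

/ʃ/: voiceless fricative = 3.
/ʒ/: voiced fricative = 4.
/m/: nasal = 5.
/ɫ/: lateral = 6.
The profile 3-4-5-6 strictly rises, so the syllable-initial cluster satisfies the SSP.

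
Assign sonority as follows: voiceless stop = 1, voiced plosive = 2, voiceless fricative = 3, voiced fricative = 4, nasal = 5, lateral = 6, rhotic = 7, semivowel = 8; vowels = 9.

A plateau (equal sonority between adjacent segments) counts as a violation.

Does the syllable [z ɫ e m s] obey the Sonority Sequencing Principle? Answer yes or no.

Onset: /z/ is a voiced fricative (sonority 4), /ɫ/ is a lateral (sonority 6); then the nucleus /e/ (sonority 9).
Onset profile 4-6-9 — rises to the nucleus.
Coda: /m/ is a nasal (sonority 5), /s/ is a voiceless fricative (sonority 3).
Coda profile 9-5-3 — falls from the nucleus.

yes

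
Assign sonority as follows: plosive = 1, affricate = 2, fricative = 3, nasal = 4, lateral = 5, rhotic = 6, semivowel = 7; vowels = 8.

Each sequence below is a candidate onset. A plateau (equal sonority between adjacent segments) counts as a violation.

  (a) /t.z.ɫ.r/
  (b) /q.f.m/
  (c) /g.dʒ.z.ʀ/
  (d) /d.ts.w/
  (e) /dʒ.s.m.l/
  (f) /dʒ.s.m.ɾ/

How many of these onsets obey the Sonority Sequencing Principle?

(a) 1-3-5-6 → obeys
(b) 1-3-4 → obeys
(c) 1-2-3-6 → obeys
(d) 1-2-7 → obeys
(e) 2-3-4-5 → obeys
(f) 2-3-4-6 → obeys

6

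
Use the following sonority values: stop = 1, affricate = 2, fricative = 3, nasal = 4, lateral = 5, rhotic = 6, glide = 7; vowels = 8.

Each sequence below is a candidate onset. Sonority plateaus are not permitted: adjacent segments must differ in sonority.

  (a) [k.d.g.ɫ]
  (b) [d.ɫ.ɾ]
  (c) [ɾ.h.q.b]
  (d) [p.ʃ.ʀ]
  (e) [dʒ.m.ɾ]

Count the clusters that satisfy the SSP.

(a) 1-1-1-5 → violates
(b) 1-5-6 → obeys
(c) 6-3-1-1 → violates
(d) 1-3-6 → obeys
(e) 2-4-6 → obeys

3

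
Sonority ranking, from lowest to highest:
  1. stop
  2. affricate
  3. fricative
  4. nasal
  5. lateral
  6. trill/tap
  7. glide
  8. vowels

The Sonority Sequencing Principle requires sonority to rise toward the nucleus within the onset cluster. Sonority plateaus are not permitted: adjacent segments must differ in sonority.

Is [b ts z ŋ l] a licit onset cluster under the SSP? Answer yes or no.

yes

/b/ is a stop (sonority 1).
/ts/ is an affricate (sonority 2).
/z/ is a fricative (sonority 3).
/ŋ/ is a nasal (sonority 4).
/l/ is a lateral (sonority 5).
The profile 1-2-3-4-5 strictly rises, so the onset cluster satisfies the SSP.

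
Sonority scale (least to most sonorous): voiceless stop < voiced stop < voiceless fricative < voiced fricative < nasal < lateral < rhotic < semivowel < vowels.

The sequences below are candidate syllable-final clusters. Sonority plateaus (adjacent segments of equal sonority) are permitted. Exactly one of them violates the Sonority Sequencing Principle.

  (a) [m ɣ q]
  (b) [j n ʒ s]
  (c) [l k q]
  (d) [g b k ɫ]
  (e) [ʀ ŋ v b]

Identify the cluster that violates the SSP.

d

(a) 5-4-1 → obeys
(b) 8-5-4-3 → obeys
(c) 6-1-1 → obeys
(d) 2-2-1-6 → violates
(e) 7-5-4-2 → obeys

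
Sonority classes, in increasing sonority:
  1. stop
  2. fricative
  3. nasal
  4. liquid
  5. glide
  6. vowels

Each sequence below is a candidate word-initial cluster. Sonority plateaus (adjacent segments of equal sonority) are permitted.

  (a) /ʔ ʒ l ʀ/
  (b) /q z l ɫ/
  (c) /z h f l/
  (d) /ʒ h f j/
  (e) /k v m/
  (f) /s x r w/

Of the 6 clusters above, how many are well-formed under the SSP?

(a) sonority 1-2-4-4: well-formed.
(b) sonority 1-2-4-4: well-formed.
(c) sonority 2-2-2-4: well-formed.
(d) sonority 2-2-2-5: well-formed.
(e) sonority 1-2-3: well-formed.
(f) sonority 2-2-4-5: well-formed.

6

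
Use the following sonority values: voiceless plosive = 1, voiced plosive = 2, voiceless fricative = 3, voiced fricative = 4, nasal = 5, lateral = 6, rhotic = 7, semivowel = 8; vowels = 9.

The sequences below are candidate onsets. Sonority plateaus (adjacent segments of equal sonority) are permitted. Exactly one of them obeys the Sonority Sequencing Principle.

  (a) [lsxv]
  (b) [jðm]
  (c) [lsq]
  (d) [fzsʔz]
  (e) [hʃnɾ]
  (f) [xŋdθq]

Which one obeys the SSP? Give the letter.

(a) [lsxv]: profile 6-3-3-4 — violates.
(b) [jðm]: profile 8-4-5 — violates.
(c) [lsq]: profile 6-3-1 — violates.
(d) [fzsʔz]: profile 3-4-3-1-4 — violates.
(e) [hʃnɾ]: profile 3-3-5-7 — obeys.
(f) [xŋdθq]: profile 3-5-2-3-1 — violates.

e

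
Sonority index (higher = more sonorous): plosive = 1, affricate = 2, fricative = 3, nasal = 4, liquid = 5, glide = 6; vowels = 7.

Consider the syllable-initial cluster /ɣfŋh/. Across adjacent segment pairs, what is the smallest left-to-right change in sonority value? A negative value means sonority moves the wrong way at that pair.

/ɣ/ is a fricative (sonority 3).
/f/ is a fricative (sonority 3).
/ŋ/ is a nasal (sonority 4).
/h/ is a fricative (sonority 3).
/ɣ/→/f/: change +0.
/f/→/ŋ/: change +1.
/ŋ/→/h/: change -1.
Minimum = -1.

-1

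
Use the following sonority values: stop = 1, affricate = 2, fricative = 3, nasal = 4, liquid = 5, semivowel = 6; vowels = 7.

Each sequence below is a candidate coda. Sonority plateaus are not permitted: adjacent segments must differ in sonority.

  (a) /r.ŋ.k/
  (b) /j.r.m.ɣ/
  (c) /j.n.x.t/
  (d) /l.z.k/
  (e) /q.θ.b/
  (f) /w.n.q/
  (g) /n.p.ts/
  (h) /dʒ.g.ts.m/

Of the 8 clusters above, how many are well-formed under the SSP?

(a) sonority 5-4-1: well-formed.
(b) sonority 6-5-4-3: well-formed.
(c) sonority 6-4-3-1: well-formed.
(d) sonority 5-3-1: well-formed.
(e) sonority 1-3-1: ill-formed.
(f) sonority 6-4-1: well-formed.
(g) sonority 4-1-2: ill-formed.
(h) sonority 2-1-2-4: ill-formed.

5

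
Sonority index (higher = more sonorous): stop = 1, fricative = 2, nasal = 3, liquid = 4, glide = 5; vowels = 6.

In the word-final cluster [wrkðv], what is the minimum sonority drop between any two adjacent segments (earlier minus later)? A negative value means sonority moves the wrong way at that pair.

/w/: glide = 5.
/r/: liquid = 4.
/k/: stop = 1.
/ð/: fricative = 2.
/v/: fricative = 2.
/w/→/r/: change +1.
/r/→/k/: change +3.
/k/→/ð/: change -1.
/ð/→/v/: change +0.
Minimum = -1.

-1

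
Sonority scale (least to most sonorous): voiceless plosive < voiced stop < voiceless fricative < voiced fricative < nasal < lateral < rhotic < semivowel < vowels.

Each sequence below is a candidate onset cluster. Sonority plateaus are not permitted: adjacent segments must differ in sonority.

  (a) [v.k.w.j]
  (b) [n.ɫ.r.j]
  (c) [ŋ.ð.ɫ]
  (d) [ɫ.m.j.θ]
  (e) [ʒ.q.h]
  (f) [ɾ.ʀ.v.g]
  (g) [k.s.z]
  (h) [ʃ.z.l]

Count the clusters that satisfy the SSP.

(a) 4-1-8-8 → violates
(b) 5-6-7-8 → obeys
(c) 5-4-6 → violates
(d) 6-5-8-3 → violates
(e) 4-1-3 → violates
(f) 7-7-4-2 → violates
(g) 1-3-4 → obeys
(h) 3-4-6 → obeys

3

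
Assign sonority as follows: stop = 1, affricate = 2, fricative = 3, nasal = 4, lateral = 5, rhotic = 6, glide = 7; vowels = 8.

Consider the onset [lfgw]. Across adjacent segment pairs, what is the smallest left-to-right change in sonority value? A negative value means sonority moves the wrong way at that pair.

-2

/l/ is a lateral (sonority 5).
/f/ is a fricative (sonority 3).
/g/ is a stop (sonority 1).
/w/ is a glide (sonority 7).
/l/→/f/: change -2.
/f/→/g/: change -2.
/g/→/w/: change +6.
Minimum = -2.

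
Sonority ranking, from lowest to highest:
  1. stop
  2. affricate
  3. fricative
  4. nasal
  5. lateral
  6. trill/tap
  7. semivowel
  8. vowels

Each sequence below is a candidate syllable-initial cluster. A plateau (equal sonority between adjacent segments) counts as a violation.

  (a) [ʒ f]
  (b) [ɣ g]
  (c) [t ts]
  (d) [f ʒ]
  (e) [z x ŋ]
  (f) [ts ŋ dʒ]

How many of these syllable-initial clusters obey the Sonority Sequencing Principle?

1

(a) sonority 3-3: ill-formed.
(b) sonority 3-1: ill-formed.
(c) sonority 1-2: well-formed.
(d) sonority 3-3: ill-formed.
(e) sonority 3-3-4: ill-formed.
(f) sonority 2-4-2: ill-formed.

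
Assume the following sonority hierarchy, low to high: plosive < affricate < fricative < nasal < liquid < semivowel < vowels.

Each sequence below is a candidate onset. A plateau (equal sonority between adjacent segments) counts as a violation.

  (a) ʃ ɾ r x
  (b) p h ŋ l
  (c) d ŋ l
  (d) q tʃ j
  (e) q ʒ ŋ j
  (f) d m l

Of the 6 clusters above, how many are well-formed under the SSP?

5

(a) ʃ ɾ r x: profile 3-5-5-3 — violates.
(b) p h ŋ l: profile 1-3-4-5 — obeys.
(c) d ŋ l: profile 1-4-5 — obeys.
(d) q tʃ j: profile 1-2-6 — obeys.
(e) q ʒ ŋ j: profile 1-3-4-6 — obeys.
(f) d m l: profile 1-4-5 — obeys.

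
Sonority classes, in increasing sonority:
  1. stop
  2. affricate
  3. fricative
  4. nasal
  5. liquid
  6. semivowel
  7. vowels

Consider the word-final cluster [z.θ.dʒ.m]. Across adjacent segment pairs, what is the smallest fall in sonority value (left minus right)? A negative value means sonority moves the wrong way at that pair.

/z/ is a fricative (sonority 3).
/θ/ is a fricative (sonority 3).
/dʒ/ is an affricate (sonority 2).
/m/ is a nasal (sonority 4).
/z/→/θ/: change +0.
/θ/→/dʒ/: change +1.
/dʒ/→/m/: change -2.
Minimum = -2.

-2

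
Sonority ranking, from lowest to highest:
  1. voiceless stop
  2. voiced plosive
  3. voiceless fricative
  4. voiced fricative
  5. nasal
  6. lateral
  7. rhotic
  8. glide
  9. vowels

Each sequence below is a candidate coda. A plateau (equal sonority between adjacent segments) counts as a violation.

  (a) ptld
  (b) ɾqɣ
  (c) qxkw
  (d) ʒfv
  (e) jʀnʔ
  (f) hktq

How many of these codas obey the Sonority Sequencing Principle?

1

(a) 1-1-6-2 → violates
(b) 7-1-4 → violates
(c) 1-3-1-8 → violates
(d) 4-3-4 → violates
(e) 8-7-5-1 → obeys
(f) 3-1-1-1 → violates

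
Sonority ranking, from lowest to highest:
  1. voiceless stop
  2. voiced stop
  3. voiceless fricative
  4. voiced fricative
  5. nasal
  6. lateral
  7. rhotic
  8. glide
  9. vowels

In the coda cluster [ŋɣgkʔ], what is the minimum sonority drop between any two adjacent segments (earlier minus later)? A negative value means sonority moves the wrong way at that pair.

0

/ŋ/ — nasal, sonority 5.
/ɣ/ — voiced fricative, sonority 4.
/g/ — voiced stop, sonority 2.
/k/ — voiceless stop, sonority 1.
/ʔ/ — voiceless stop, sonority 1.
/ŋ/→/ɣ/: change +1.
/ɣ/→/g/: change +2.
/g/→/k/: change +1.
/k/→/ʔ/: change +0.
Minimum = 0.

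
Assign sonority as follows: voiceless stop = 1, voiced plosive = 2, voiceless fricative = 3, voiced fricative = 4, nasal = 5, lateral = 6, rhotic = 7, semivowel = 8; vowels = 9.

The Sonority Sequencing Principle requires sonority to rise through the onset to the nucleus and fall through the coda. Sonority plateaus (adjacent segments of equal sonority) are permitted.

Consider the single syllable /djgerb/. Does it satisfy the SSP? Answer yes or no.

Onset: /d/ is a voiced plosive (sonority 2), /j/ is a semivowel (sonority 8), /g/ is a voiced plosive (sonority 2); then the nucleus /e/ (sonority 9).
Onset profile 2-8-2-9 — does not rise throughout.
Coda: /r/ is a rhotic (sonority 7), /b/ is a voiced plosive (sonority 2).
Coda profile 9-7-2 — falls from the nucleus.

no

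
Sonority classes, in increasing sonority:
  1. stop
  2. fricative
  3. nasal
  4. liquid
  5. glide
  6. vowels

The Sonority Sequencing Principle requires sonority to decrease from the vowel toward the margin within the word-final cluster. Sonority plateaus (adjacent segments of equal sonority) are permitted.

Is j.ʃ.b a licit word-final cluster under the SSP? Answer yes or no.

/j/ — glide, sonority 5.
/ʃ/ — fricative, sonority 2.
/b/ — stop, sonority 1.
The profile 5-2-1 strictly falls, so the word-final cluster satisfies the SSP.

yes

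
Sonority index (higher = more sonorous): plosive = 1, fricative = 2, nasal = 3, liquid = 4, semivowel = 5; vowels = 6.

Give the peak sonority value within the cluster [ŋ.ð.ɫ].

4

/ŋ/ — nasal, sonority 3.
/ð/ — fricative, sonority 2.
/ɫ/ — liquid, sonority 4.
The maximum is 4.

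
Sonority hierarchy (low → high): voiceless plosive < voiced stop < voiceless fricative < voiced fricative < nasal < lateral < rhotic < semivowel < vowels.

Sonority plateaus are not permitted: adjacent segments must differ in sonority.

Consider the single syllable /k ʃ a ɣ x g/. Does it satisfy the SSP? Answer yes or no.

yes

Onset: /k/ is a voiceless plosive (sonority 1), /ʃ/ is a voiceless fricative (sonority 3); then the nucleus /a/ (sonority 9).
Onset profile 1-3-9 — rises to the nucleus.
Coda: /ɣ/ is a voiced fricative (sonority 4), /x/ is a voiceless fricative (sonority 3), /g/ is a voiced stop (sonority 2).
Coda profile 9-4-3-2 — falls from the nucleus.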